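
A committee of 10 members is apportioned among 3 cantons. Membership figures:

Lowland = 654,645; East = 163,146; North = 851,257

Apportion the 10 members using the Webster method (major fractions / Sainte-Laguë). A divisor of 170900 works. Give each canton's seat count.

With modified divisor 170900: modified quotas Lowland 3.831, East 0.955, North 4.981.
Rounding to the nearest integer: Lowland 4, East 1, North 5 (total 10).

Lowland 4, East 1, North 5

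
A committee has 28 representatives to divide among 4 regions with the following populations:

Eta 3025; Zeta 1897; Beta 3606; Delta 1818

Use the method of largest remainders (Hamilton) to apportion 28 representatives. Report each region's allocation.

Total 10346; standard divisor 10346/28 ≈ 369.5.
Standard quotas: Eta 8.187, Zeta 5.134, Beta 9.759, Delta 4.920.
Lower quotas: Eta 8, Zeta 5, Beta 9, Delta 4 (sum 26, leaving 2 seats).
Remainders in descending order: Delta 0.920, Beta 0.759, Eta 0.187, Zeta 0.134.
The surplus seats go to Delta, Beta.

Eta: 8; Zeta: 5; Beta: 10; Delta: 5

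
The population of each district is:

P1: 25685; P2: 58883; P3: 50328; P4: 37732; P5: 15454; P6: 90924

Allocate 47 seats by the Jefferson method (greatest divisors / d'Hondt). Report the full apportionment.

Standard divisor 279006/47 ≈ 5936.298; standard quotas: P1 4.327, P2 9.919, P3 8.478, P4 6.356, P5 2.603, P6 15.317.
Rounding down gives 4, 9, 8, 6, 2, 15 = 44 seats, so the divisor must be adjusted.
With modified divisor 5500: modified quotas P1 4.670, P2 10.706, P3 9.151, P4 6.860, P5 2.810, P6 16.532.
Rounding down: P1 4, P2 10, P3 9, P4 6, P5 2, P6 16 (total 47).

P1 4; P2 10; P3 9; P4 6; P5 2; P6 16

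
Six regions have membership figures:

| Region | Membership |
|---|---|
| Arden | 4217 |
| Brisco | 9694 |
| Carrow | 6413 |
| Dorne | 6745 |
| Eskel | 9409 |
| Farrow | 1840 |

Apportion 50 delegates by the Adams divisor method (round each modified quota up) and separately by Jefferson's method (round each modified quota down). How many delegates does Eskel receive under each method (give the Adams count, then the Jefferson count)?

12 and 13

Adams: Arden 6, Brisco 12, Carrow 8, Dorne 9, Eskel 12, Farrow 3.
Jefferson: Arden 5, Brisco 13, Carrow 8, Dorne 9, Eskel 13, Farrow 2.
Eskel gets 12 under Adams and 13 under Jefferson.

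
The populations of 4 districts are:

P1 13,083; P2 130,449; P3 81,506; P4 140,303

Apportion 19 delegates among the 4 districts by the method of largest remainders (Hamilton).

P1 1; P2 7; P3 4; P4 7

Total 365341; standard divisor 365341/19 ≈ 19228.474.
Standard quotas: P1 0.6804, P2 6.7842, P3 4.2388, P4 7.2966.
Lower quotas: P1 0, P2 6, P3 4, P4 7 (sum 17, leaving 2 seats).
Remainders in descending order: P2 0.7842, P1 0.6804, P4 0.2966, P3 0.2388.
Largest remainders: P2, P1 receive the extra seats.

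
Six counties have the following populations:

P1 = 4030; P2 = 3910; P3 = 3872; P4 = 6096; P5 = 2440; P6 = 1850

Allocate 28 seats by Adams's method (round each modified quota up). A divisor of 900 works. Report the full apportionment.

With modified divisor 900: modified quotas P1 4.478, P2 4.344, P3 4.302, P4 6.773, P5 2.711, P6 2.056.
Rounding up: P1 5, P2 5, P3 5, P4 7, P5 3, P6 3 (total 28).

P1=5; P2=5; P3=5; P4=7; P5=3; P6=3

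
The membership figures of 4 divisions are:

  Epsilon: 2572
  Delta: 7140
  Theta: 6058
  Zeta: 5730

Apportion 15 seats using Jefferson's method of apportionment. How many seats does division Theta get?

Standard divisor 21500/15 ≈ 1433.333; standard quotas: Epsilon 1.794, Delta 4.981, Theta 4.227, Zeta 3.998.
Rounding down gives 1, 4, 4, 3 = 12 seats, so the divisor must be adjusted.
With modified divisor 1250: modified quotas Epsilon 2.058, Delta 5.712, Theta 4.846, Zeta 4.584.
Rounding down: Epsilon 2, Delta 5, Theta 4, Zeta 4 (total 15).
Theta receives 4.

4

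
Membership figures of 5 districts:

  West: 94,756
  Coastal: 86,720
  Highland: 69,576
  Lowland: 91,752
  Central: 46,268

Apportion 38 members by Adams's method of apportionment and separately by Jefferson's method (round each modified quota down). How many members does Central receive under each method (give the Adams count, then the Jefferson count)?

Adams: West 9, Coastal 8, Highland 7, Lowland 9, Central 5.
Jefferson: West 9, Coastal 9, Highland 7, Lowland 9, Central 4.
Central gets 5 under Adams and 4 under Jefferson.

5 and 4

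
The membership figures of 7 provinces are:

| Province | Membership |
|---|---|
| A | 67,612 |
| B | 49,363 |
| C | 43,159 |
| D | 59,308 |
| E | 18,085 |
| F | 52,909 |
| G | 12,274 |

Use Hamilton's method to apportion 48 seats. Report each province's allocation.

Standard divisor: 302710 ÷ 48 ≈ 6306.458.
Standard quotas: A 10.7211, B 7.8274, C 6.8436, D 9.4043, E 2.8677, F 8.3897, G 1.9463.
Lower quotas: A 10, B 7, C 6, D 9, E 2, F 8, G 1 (sum 43, leaving 5 seats).
Remainders in descending order: G 0.9463, E 0.8677, C 0.8436, B 0.8274, A 0.7211, D 0.4043, F 0.3897.
Largest remainders: G, E, C, B, A receive the extra seats.

A=11; B=8; C=7; D=9; E=3; F=8; G=2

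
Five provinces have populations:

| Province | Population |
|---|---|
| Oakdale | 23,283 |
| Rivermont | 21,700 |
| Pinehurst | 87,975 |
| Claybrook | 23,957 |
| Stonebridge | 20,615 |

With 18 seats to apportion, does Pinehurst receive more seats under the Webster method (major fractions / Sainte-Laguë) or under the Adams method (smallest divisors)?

Webster: Oakdale 2, Rivermont 2, Pinehurst 9, Claybrook 3, Stonebridge 2.
Adams: Oakdale 3, Rivermont 2, Pinehurst 8, Claybrook 3, Stonebridge 2.
Pinehurst gets 9 under Webster and 8 under Adams.

Webster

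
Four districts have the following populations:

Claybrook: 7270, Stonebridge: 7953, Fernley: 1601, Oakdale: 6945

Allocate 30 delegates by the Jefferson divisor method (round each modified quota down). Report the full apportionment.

Claybrook 9, Stonebridge 10, Fernley 2, Oakdale 9

Standard divisor 23769/30 ≈ 792.3; standard quotas: Claybrook 9.176, Stonebridge 10.038, Fernley 2.021, Oakdale 8.766.
Rounding down gives 9, 10, 2, 8 = 29 seats, so the divisor must be adjusted.
With modified divisor 750: modified quotas Claybrook 9.693, Stonebridge 10.604, Fernley 2.135, Oakdale 9.260.
Rounding down: Claybrook 9, Stonebridge 10, Fernley 2, Oakdale 9 (total 30).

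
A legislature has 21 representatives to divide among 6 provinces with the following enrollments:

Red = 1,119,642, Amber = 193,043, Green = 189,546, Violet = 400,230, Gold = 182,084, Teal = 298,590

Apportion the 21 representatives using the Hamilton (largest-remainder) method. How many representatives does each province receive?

Red: 10, Amber: 2, Green: 2, Violet: 3, Gold: 1, Teal: 3

Standard divisor: 2383135 ÷ 21 ≈ 113482.619.
Standard quotas: Red 9.8662, Amber 1.7011, Green 1.6703, Violet 3.5268, Gold 1.6045, Teal 2.6312.
Lower quotas: Red 9, Amber 1, Green 1, Violet 3, Gold 1, Teal 2 (sum 17, leaving 4 seats).
Remainders in descending order: Red 0.8662, Amber 0.7011, Green 0.6703, Teal 0.6312, Gold 0.6045, Violet 0.5268.
The surplus seats go to Red, Amber, Green, Teal.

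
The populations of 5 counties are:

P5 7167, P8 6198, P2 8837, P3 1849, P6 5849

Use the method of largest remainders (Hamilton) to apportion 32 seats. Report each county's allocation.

Standard divisor: 29900 ÷ 32 ≈ 934.375.
Standard quotas: P5 7.6704, P8 6.6333, P2 9.4577, P3 1.9789, P6 6.2598.
Lower quotas: P5 7, P8 6, P2 9, P3 1, P6 6 (sum 29, leaving 3 seats).
Remainders in descending order: P3 0.9789, P5 0.6704, P8 0.6333, P2 0.4577, P6 0.2598.
The surplus seats go to P3, P5, P8.

P5: 8, P8: 7, P2: 9, P3: 2, P6: 6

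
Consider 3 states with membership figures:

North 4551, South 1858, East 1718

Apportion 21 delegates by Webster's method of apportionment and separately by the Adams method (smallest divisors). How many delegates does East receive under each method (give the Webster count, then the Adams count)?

4 and 5

Webster: North 12, South 5, East 4.
Adams: North 11, South 5, East 5.
East gets 4 under Webster and 5 under Adams.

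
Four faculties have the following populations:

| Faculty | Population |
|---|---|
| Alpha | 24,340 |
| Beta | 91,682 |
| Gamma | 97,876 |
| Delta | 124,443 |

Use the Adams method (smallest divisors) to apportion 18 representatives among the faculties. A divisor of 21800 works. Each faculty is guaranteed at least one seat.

With modified divisor 21800: modified quotas Alpha 1.117, Beta 4.206, Gamma 4.490, Delta 5.708.
Rounding up: Alpha 2, Beta 5, Gamma 5, Delta 6 (total 18).

Alpha: 2; Beta: 5; Gamma: 5; Delta: 6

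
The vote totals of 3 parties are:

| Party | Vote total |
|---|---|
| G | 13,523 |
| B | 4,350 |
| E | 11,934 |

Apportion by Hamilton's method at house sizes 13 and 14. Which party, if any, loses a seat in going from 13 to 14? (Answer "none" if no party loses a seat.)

At 13 seats: G 6, B 2, E 5.
At 14 seats: G 6, B 2, E 6.
No party's allocation decreased.

none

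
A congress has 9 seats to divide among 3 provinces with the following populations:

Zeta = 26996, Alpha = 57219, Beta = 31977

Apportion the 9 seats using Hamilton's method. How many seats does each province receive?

Total 116192; standard divisor 116192/9 ≈ 12910.222.
Standard quotas: Zeta 2.0911, Alpha 4.4321, Beta 2.4769.
Lower quotas: Zeta 2, Alpha 4, Beta 2 (sum 8, leaving 1 seat).
Remainders in descending order: Beta 0.4769, Alpha 0.4321, Zeta 0.0911.
Largest remainder: Beta receives the extra seat.

Zeta: 2, Alpha: 4, Beta: 3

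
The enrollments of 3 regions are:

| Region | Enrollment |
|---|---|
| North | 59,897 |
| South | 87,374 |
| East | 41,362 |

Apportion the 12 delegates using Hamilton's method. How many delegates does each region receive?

North: 4, South: 5, East: 3

Standard divisor: 188633 ÷ 12 ≈ 15719.417.
Standard quotas: North 3.8104, South 5.5583, East 2.6313.
Lower quotas: North 3, South 5, East 2 (sum 10, leaving 2 seats).
Remainders in descending order: North 0.8104, East 0.6313, South 0.5583.
Largest remainders: North, East receive the extra seats.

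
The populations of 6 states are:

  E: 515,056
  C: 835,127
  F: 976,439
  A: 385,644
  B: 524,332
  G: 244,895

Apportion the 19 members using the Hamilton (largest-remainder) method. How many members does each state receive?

Total 3481493; standard divisor 3481493/19 ≈ 183236.474.
Standard quotas: E 2.8109, C 4.5576, F 5.3288, A 2.1046, B 2.8615, G 1.3365.
Lower quotas: E 2, C 4, F 5, A 2, B 2, G 1 (sum 16, leaving 3 seats).
Remainders in descending order: B 0.8615, E 0.8109, C 0.5576, G 0.3365, F 0.3288, A 0.1046.
The surplus seats go to B, E, C.

E 3; C 5; F 5; A 2; B 3; G 1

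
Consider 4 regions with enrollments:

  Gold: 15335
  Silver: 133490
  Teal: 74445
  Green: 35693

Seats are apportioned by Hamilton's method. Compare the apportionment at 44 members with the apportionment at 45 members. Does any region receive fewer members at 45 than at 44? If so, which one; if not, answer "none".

At 44 seats: Gold 2, Silver 23, Teal 13, Green 6.
At 45 seats: Gold 3, Silver 23, Teal 13, Green 6.
No region's allocation decreased.

none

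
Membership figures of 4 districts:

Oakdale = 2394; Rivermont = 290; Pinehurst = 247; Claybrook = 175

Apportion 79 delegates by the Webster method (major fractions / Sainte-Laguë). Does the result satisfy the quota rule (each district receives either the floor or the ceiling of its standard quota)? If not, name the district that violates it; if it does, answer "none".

Oakdale

Standard quotas: Oakdale 60.891, Rivermont 7.376, Pinehurst 6.282, Claybrook 4.451.
Webster allocation: Oakdale 62, Rivermont 7, Pinehurst 6, Claybrook 4.
Oakdale has quota 60.891 (lower 60, upper 61) but receives 62 — outside the quota interval.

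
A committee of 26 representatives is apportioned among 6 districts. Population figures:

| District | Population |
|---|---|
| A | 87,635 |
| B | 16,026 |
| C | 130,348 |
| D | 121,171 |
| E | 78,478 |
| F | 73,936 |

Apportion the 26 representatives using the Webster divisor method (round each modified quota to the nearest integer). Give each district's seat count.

A 4, B 1, C 7, D 6, E 4, F 4

Standard divisor 507594/26 ≈ 19522.846; standard quotas: A 4.489, B 0.821, C 6.677, D 6.207, E 4.020, F 3.787.
Rounding to the nearest integer gives A 4, B 1, C 7, D 6, E 4, F 4 — total 26, matching the house size, so no adjustment is needed.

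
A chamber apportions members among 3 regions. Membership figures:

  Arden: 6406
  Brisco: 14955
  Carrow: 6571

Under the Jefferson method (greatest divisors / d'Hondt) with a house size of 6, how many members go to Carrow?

Standard divisor 27932/6 ≈ 4655.333; standard quotas: Arden 1.376, Brisco 3.212, Carrow 1.411.
Rounding down gives 1, 3, 1 = 5 seats, so the divisor must be adjusted.
With modified divisor 3500: modified quotas Arden 1.830, Brisco 4.273, Carrow 1.877.
Rounding down: Arden 1, Brisco 4, Carrow 1 (total 6).
Carrow receives 1.

1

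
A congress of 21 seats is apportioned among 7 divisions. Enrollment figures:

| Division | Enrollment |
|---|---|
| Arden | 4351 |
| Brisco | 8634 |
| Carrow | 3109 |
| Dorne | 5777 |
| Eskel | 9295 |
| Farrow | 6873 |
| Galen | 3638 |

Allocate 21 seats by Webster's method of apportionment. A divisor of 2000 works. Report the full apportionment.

With modified divisor 2000: modified quotas Arden 2.175, Brisco 4.317, Carrow 1.554, Dorne 2.889, Eskel 4.647, Farrow 3.437, Galen 1.819.
Rounding to the nearest integer: Arden 2, Brisco 4, Carrow 2, Dorne 3, Eskel 5, Farrow 3, Galen 2 (total 21).

Arden=2, Brisco=4, Carrow=2, Dorne=3, Eskel=5, Farrow=3, Galen=2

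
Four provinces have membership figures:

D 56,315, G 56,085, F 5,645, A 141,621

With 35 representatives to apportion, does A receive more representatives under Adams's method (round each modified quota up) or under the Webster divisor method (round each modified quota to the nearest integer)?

Adams: D 8, G 8, F 1, A 18.
Webster: D 8, G 7, F 1, A 19.
A gets 18 under Adams and 19 under Webster.

Webster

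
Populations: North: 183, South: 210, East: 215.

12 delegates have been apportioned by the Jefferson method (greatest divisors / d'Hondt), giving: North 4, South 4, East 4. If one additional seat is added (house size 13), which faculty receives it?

Priority for the next seat is population ÷ (current seats + 1).
Priorities: North 36.600, South 42.000, East 43.000.
Highest priority: East.

East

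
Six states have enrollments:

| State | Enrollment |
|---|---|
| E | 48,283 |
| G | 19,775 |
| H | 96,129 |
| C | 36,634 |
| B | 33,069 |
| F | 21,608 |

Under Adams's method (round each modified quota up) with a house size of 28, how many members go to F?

3

Standard divisor 255498/28 ≈ 9124.929; standard quotas: E 5.291, G 2.167, H 10.535, C 4.015, B 3.624, F 2.368.
Rounding up gives 6, 3, 11, 5, 4, 3 = 32 seats, so the divisor must be adjusted.
With modified divisor 10300: modified quotas E 4.688, G 1.920, H 9.333, C 3.557, B 3.211, F 2.098.
Rounding up: E 5, G 2, H 10, C 4, B 4, F 3 (total 28).
F receives 3.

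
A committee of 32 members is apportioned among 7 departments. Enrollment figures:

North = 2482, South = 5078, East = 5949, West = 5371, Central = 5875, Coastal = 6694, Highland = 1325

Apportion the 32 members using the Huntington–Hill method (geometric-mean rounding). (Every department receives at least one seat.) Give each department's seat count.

With divisor 1023: modified quotas North 2.426, South 4.964, East 5.815, West 5.250, Central 5.743, Coastal 6.543, Highland 1.295.
Geometric-mean thresholds: North √(2·3)=2.449, South √(4·5)=4.472, East √(5·6)=5.477, West √(5·6)=5.477, Central √(5·6)=5.477, Coastal √(6·7)=6.481, Highland √(1·2)=1.414.
Each quota rounded against its threshold gives North 2, South 5, East 6, West 5, Central 6, Coastal 7, Highland 1 (total 32).

North 2, South 5, East 6, West 5, Central 6, Coastal 7, Highland 1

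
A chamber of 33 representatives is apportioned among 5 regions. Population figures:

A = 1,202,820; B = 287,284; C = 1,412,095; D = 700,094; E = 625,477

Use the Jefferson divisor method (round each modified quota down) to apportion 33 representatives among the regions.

Standard divisor 4227770/33 ≈ 128114.242; standard quotas: A 9.389, B 2.242, C 11.022, D 5.465, E 4.882.
Rounding down gives 9, 2, 11, 5, 4 = 31 seats, so the divisor must be adjusted.
With modified divisor 119000: modified quotas A 10.108, B 2.414, C 11.866, D 5.883, E 5.256.
Rounding down: A 10, B 2, C 11, D 5, E 5 (total 33).

A=10, B=2, C=11, D=5, E=5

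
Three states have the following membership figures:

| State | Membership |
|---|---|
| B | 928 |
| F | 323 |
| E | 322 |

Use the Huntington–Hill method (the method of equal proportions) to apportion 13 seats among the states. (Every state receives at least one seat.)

With divisor 128: modified quotas B 7.250, F 2.523, E 2.516.
Geometric-mean thresholds: B √(7·8)=7.483, F √(2·3)=2.449, E √(2·3)=2.449.
Each quota rounded against its threshold gives B 7, F 3, E 3 (total 13).

B: 7; F: 3; E: 3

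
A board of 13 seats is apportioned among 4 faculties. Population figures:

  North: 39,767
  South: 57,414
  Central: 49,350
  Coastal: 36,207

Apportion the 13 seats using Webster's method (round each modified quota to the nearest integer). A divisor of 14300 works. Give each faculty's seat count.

North 3, South 4, Central 3, Coastal 3

With modified divisor 14300: modified quotas North 2.781, South 4.015, Central 3.451, Coastal 2.532.
Rounding to the nearest integer: North 3, South 4, Central 3, Coastal 3 (total 13).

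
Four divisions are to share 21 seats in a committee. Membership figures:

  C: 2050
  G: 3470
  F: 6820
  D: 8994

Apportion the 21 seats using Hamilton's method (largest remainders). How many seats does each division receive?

The standard divisor is 21334/21 ≈ 1015.905.
Standard quotas: C 2.0179, G 3.4157, F 6.7132, D 8.8532.
Lower quotas: C 2, G 3, F 6, D 8 (sum 19, leaving 2 seats).
Remainders in descending order: D 0.8532, F 0.7132, G 0.4157, C 0.0179.
Largest remainders: D, F receive the extra seats.

C=2; G=3; F=7; D=9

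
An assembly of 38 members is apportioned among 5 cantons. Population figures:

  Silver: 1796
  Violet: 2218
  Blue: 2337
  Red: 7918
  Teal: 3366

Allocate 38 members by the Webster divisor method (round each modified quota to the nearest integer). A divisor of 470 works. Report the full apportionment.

With modified divisor 470: modified quotas Silver 3.821, Violet 4.719, Blue 4.972, Red 16.847, Teal 7.162.
Rounding to the nearest integer: Silver 4, Violet 5, Blue 5, Red 17, Teal 7 (total 38).

Silver 4, Violet 5, Blue 5, Red 17, Teal 7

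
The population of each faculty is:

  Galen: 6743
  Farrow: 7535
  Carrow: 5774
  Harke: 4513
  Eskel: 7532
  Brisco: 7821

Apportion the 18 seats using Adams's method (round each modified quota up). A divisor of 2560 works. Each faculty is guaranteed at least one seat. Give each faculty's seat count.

With modified divisor 2560: modified quotas Galen 2.634, Farrow 2.943, Carrow 2.255, Harke 1.763, Eskel 2.942, Brisco 3.055.
Rounding up: Galen 3, Farrow 3, Carrow 3, Harke 2, Eskel 3, Brisco 4 (total 18).

Galen: 3, Farrow: 3, Carrow: 3, Harke: 2, Eskel: 3, Brisco: 4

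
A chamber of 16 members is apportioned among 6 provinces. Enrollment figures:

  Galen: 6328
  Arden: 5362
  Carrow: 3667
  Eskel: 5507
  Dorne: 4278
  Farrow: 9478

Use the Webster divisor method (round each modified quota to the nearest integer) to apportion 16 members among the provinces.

Galen: 3, Arden: 2, Carrow: 2, Eskel: 3, Dorne: 2, Farrow: 4

Standard divisor 34620/16 ≈ 2163.75; standard quotas: Galen 2.925, Arden 2.478, Carrow 1.695, Eskel 2.545, Dorne 1.977, Farrow 4.380.
Rounding to the nearest integer gives Galen 3, Arden 2, Carrow 2, Eskel 3, Dorne 2, Farrow 4 — total 16, matching the house size, so no adjustment is needed.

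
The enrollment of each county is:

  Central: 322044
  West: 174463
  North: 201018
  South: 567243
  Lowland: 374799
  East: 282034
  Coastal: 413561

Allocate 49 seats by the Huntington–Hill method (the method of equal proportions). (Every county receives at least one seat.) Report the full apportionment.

With divisor 49055: modified quotas Central 6.565, West 3.556, North 4.098, South 11.563, Lowland 7.640, East 5.749, Coastal 8.431.
Geometric-mean thresholds: Central √(6·7)=6.481, West √(3·4)=3.464, North √(4·5)=4.472, South √(11·12)=11.489, Lowland √(7·8)=7.483, East √(5·6)=5.477, Coastal √(8·9)=8.485.
Each quota rounded against its threshold gives Central 7, West 4, North 4, South 12, Lowland 8, East 6, Coastal 8 (total 49).

Central=7, West=4, North=4, South=12, Lowland=8, East=6, Coastal=8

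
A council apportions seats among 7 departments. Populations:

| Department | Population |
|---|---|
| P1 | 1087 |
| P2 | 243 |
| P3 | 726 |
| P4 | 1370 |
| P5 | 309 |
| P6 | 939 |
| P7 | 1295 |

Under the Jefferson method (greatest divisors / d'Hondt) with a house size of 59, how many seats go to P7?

13

Standard divisor 5969/59 ≈ 101.169; standard quotas: P1 10.744, P2 2.402, P3 7.176, P4 13.542, P5 3.054, P6 9.281, P7 12.800.
Rounding down gives 10, 2, 7, 13, 3, 9, 12 = 56 seats, so the divisor must be adjusted.
With modified divisor 96: modified quotas P1 11.323, P2 2.531, P3 7.562, P4 14.271, P5 3.219, P6 9.781, P7 13.490.
Rounding down: P1 11, P2 2, P3 7, P4 14, P5 3, P6 9, P7 13 (total 59).
P7 receives 13.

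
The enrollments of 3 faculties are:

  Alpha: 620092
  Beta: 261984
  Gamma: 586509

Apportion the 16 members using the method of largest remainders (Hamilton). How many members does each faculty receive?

Standard divisor: 1468585 ÷ 16 ≈ 91786.562.
Standard quotas: Alpha 6.7558, Beta 2.8543, Gamma 6.3899.
Lower quotas: Alpha 6, Beta 2, Gamma 6 (sum 14, leaving 2 seats).
Remainders in descending order: Beta 0.8543, Alpha 0.7558, Gamma 0.3899.
Largest remainders: Beta, Alpha receive the extra seats.

Alpha=7; Beta=3; Gamma=6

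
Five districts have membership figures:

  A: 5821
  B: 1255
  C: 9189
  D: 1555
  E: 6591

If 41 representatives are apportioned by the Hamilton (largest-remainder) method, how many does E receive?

11

The standard divisor is 24411/41 ≈ 595.39.
Standard quotas: A 9.7768, B 2.1079, C 15.4336, D 2.6117, E 11.0701.
Lower quotas: A 9, B 2, C 15, D 2, E 11 (sum 39, leaving 2 seats).
Remainders in descending order: A 0.7768, D 0.6117, C 0.4336, B 0.1079, E 0.0701.
The surplus seats go to A, D.
E receives 11.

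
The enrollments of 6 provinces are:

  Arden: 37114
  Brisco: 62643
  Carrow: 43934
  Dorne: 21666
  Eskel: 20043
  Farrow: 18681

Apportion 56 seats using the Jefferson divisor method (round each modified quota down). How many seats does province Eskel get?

Standard divisor 204081/56 ≈ 3644.304; standard quotas: Arden 10.184, Brisco 17.189, Carrow 12.056, Dorne 5.945, Eskel 5.500, Farrow 5.126.
Rounding down gives 10, 17, 12, 5, 5, 5 = 54 seats, so the divisor must be adjusted.
With modified divisor 3400: modified quotas Arden 10.916, Brisco 18.424, Carrow 12.922, Dorne 6.372, Eskel 5.895, Farrow 5.494.
Rounding down: Arden 10, Brisco 18, Carrow 12, Dorne 6, Eskel 5, Farrow 5 (total 56).
Eskel receives 5.

5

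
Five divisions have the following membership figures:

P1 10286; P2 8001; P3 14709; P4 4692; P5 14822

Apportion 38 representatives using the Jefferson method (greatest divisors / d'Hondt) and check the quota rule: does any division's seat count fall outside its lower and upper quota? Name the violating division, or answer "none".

none

Standard quotas: P1 7.444, P2 5.790, P3 10.644, P4 3.395, P5 10.726.
Jefferson allocation: P1 7, P2 6, P3 11, P4 3, P5 11.
Every allocation lies between the lower and upper quota.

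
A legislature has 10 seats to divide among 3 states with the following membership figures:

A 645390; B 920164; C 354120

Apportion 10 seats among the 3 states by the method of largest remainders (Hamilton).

The standard divisor is 1919674/10 ≈ 191967.4.
Standard quotas: A 3.3620, B 4.7933, C 1.8447.
Lower quotas: A 3, B 4, C 1 (sum 8, leaving 2 seats).
Remainders in descending order: C 0.8447, B 0.7933, A 0.3620.
Largest remainders: C, B receive the extra seats.

A 3, B 5, C 2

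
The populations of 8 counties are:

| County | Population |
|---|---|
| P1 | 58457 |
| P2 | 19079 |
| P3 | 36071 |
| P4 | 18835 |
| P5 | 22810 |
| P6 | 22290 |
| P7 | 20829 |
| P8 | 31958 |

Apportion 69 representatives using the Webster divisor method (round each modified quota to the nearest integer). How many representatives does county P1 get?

Standard divisor 230329/69 ≈ 3338.101; standard quotas: P1 17.512, P2 5.716, P3 10.806, P4 5.642, P5 6.833, P6 6.677, P7 6.240, P8 9.574.
Rounding to the nearest integer gives 18, 6, 11, 6, 7, 7, 6, 10 = 71 seats, so the divisor must be adjusted.
With modified divisor 3400: modified quotas P1 17.193, P2 5.611, P3 10.609, P4 5.540, P5 6.709, P6 6.556, P7 6.126, P8 9.399.
Rounding to the nearest integer: P1 17, P2 6, P3 11, P4 6, P5 7, P6 7, P7 6, P8 9 (total 69).
P1 receives 17.

17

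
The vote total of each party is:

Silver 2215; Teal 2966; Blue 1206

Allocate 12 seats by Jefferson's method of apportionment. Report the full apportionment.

Silver 4, Teal 6, Blue 2

Standard divisor 6387/12 ≈ 532.25; standard quotas: Silver 4.162, Teal 5.573, Blue 2.266.
Rounding down gives 4, 5, 2 = 11 seats, so the divisor must be adjusted.
With modified divisor 470: modified quotas Silver 4.713, Teal 6.311, Blue 2.566.
Rounding down: Silver 4, Teal 6, Blue 2 (total 12).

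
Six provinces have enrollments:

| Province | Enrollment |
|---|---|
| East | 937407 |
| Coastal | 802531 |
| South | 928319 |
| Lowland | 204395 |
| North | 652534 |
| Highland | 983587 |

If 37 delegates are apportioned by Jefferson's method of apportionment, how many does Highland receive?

8

Standard divisor 4508773/37 ≈ 121858.73; standard quotas: East 7.693, Coastal 6.586, South 7.618, Lowland 1.677, North 5.355, Highland 8.072.
Rounding down gives 7, 6, 7, 1, 5, 8 = 34 seats, so the divisor must be adjusted.
With modified divisor 112000: modified quotas East 8.370, Coastal 7.165, South 8.289, Lowland 1.825, North 5.826, Highland 8.782.
Rounding down: East 8, Coastal 7, South 8, Lowland 1, North 5, Highland 8 (total 37).
Highland receives 8.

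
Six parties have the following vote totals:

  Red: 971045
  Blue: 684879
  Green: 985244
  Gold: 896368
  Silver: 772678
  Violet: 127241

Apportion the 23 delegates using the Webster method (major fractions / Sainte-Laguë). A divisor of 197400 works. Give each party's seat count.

With modified divisor 197400: modified quotas Red 4.919, Blue 3.469, Green 4.991, Gold 4.541, Silver 3.914, Violet 0.645.
Rounding to the nearest integer: Red 5, Blue 3, Green 5, Gold 5, Silver 4, Violet 1 (total 23).

Red 5; Blue 3; Green 5; Gold 5; Silver 4; Violet 1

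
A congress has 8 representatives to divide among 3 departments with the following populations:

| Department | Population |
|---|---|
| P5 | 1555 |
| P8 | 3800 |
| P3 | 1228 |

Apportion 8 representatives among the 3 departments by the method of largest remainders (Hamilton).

P5=2, P8=5, P3=1

Total 6583; standard divisor 6583/8 ≈ 822.875.
Standard quotas: P5 1.890, P8 4.618, P3 1.492.
Lower quotas: P5 1, P8 4, P3 1 (sum 6, leaving 2 seats).
Remainders in descending order: P5 0.890, P8 0.618, P3 0.492.
The surplus seats go to P5, P8.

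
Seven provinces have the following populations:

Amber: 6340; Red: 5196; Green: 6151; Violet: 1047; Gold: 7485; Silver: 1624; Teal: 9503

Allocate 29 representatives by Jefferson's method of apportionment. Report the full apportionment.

Amber: 5, Red: 4, Green: 5, Violet: 0, Gold: 6, Silver: 1, Teal: 8

Standard divisor 37346/29 ≈ 1287.793; standard quotas: Amber 4.923, Red 4.035, Green 4.776, Violet 0.813, Gold 5.812, Silver 1.261, Teal 7.379.
Rounding down gives 4, 4, 4, 0, 5, 1, 7 = 25 seats, so the divisor must be adjusted.
With modified divisor 1100: modified quotas Amber 5.764, Red 4.724, Green 5.592, Violet 0.952, Gold 6.805, Silver 1.476, Teal 8.639.
Rounding down: Amber 5, Red 4, Green 5, Violet 0, Gold 6, Silver 1, Teal 8 (total 29).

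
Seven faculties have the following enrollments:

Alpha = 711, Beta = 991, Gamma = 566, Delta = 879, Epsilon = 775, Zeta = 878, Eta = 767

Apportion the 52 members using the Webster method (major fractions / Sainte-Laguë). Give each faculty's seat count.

Alpha 7; Beta 10; Gamma 5; Delta 8; Epsilon 7; Zeta 8; Eta 7

Standard divisor 5567/52 ≈ 107.058; standard quotas: Alpha 6.641, Beta 9.257, Gamma 5.287, Delta 8.211, Epsilon 7.239, Zeta 8.201, Eta 7.164.
Rounding to the nearest integer gives 7, 9, 5, 8, 7, 8, 7 = 51 seats, so the divisor must be adjusted.
With modified divisor 104: modified quotas Alpha 6.837, Beta 9.529, Gamma 5.442, Delta 8.452, Epsilon 7.452, Zeta 8.442, Eta 7.375.
Rounding to the nearest integer: Alpha 7, Beta 10, Gamma 5, Delta 8, Epsilon 7, Zeta 8, Eta 7 (total 52).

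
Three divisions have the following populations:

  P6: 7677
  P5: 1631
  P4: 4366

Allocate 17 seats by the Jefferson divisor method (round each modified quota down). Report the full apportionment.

P6=10; P5=2; P4=5

Standard divisor 13674/17 ≈ 804.353; standard quotas: P6 9.544, P5 2.028, P4 5.428.
Rounding down gives 9, 2, 5 = 16 seats, so the divisor must be adjusted.
With modified divisor 750: modified quotas P6 10.236, P5 2.175, P4 5.821.
Rounding down: P6 10, P5 2, P4 5 (total 17).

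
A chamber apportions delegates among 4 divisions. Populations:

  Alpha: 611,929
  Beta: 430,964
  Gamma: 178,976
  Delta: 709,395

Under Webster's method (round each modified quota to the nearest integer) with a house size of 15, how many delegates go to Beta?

Standard divisor 1931264/15 ≈ 128750.933; standard quotas: Alpha 4.753, Beta 3.347, Gamma 1.390, Delta 5.510.
Rounding to the nearest integer gives Alpha 5, Beta 3, Gamma 1, Delta 6 — total 15, matching the house size, so no adjustment is needed.
Beta receives 3.

3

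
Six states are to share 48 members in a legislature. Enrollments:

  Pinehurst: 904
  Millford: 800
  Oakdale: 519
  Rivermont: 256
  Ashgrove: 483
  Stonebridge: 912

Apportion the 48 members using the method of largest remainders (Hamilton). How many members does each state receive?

Total 3874; standard divisor 3874/48 ≈ 80.708.
Standard quotas: Pinehurst 11.201, Millford 9.912, Oakdale 6.431, Rivermont 3.172, Ashgrove 5.985, Stonebridge 11.300.
Lower quotas: Pinehurst 11, Millford 9, Oakdale 6, Rivermont 3, Ashgrove 5, Stonebridge 11 (sum 45, leaving 3 seats).
Remainders in descending order: Ashgrove 0.985, Millford 0.912, Oakdale 0.431, Stonebridge 0.300, Pinehurst 0.201, Rivermont 0.172.
Largest remainders: Ashgrove, Millford, Oakdale receive the extra seats.

Pinehurst=11; Millford=10; Oakdale=7; Rivermont=3; Ashgrove=6; Stonebridge=11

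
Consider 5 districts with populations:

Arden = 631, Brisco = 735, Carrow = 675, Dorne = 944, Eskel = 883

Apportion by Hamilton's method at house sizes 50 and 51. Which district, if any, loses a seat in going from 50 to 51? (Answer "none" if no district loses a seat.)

At 50 seats: Arden 8, Brisco 10, Carrow 9, Dorne 12, Eskel 11.
At 51 seats: Arden 8, Brisco 10, Carrow 9, Dorne 12, Eskel 12.
No district's allocation decreased.

none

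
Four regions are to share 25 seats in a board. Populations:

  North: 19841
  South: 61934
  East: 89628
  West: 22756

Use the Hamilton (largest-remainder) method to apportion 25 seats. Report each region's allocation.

North 3; South 8; East 11; West 3

Standard divisor: 194159 ÷ 25 ≈ 7766.36.
Standard quotas: North 2.5547, South 7.9746, East 11.5405, West 2.9301.
Lower quotas: North 2, South 7, East 11, West 2 (sum 22, leaving 3 seats).
Remainders in descending order: South 0.9746, West 0.9301, North 0.5547, East 0.5405.
The surplus seats go to South, West, North.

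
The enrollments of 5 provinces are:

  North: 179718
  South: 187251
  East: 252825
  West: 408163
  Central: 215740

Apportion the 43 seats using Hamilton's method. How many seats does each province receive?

North 6; South 7; East 9; West 14; Central 7

Total 1243697; standard divisor 1243697/43 ≈ 28923.186.
Standard quotas: North 6.2136, South 6.4741, East 8.7413, West 14.1120, Central 7.4591.
Lower quotas: North 6, South 6, East 8, West 14, Central 7 (sum 41, leaving 2 seats).
Remainders in descending order: East 0.7413, South 0.4741, Central 0.4591, North 0.2136, West 0.1120.
The surplus seats go to East, South.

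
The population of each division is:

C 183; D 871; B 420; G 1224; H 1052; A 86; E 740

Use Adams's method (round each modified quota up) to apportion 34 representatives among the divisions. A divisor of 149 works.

C 2, D 6, B 3, G 9, H 8, A 1, E 5

With modified divisor 149: modified quotas C 1.228, D 5.846, B 2.819, G 8.215, H 7.060, A 0.577, E 4.966.
Rounding up: C 2, D 6, B 3, G 9, H 8, A 1, E 5 (total 34).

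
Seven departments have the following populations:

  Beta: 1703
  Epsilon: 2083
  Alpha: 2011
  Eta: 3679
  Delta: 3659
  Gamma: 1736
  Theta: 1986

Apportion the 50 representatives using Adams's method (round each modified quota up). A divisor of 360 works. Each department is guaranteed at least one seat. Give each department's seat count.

Beta: 5, Epsilon: 6, Alpha: 6, Eta: 11, Delta: 11, Gamma: 5, Theta: 6

With modified divisor 360: modified quotas Beta 4.731, Epsilon 5.786, Alpha 5.586, Eta 10.219, Delta 10.164, Gamma 4.822, Theta 5.517.
Rounding up: Beta 5, Epsilon 6, Alpha 6, Eta 11, Delta 11, Gamma 5, Theta 6 (total 50).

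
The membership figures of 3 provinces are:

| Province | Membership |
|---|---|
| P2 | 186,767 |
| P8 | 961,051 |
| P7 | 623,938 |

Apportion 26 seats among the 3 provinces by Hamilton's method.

P2: 3, P8: 14, P7: 9

Standard divisor: 1771756 ÷ 26 ≈ 68144.462.
Standard quotas: P2 2.7408, P8 14.1031, P7 9.1561.
Lower quotas: P2 2, P8 14, P7 9 (sum 25, leaving 1 seat).
Remainders in descending order: P2 0.7408, P7 0.1561, P8 0.1031.
The surplus seat goes to P2.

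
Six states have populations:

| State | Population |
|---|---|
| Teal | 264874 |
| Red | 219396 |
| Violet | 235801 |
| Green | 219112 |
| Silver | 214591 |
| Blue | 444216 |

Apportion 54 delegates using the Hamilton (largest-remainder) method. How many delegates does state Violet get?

The standard divisor is 1597990/54 ≈ 29592.407.
Standard quotas: Teal 8.9507, Red 7.4139, Violet 7.9683, Green 7.4043, Silver 7.2516, Blue 15.0111.
Lower quotas: Teal 8, Red 7, Violet 7, Green 7, Silver 7, Blue 15 (sum 51, leaving 3 seats).
Remainders in descending order: Violet 0.9683, Teal 0.9507, Red 0.4139, Green 0.4043, Silver 0.2516, Blue 0.0111.
Largest remainders: Violet, Teal, Red receive the extra seats.
Violet receives 8.

8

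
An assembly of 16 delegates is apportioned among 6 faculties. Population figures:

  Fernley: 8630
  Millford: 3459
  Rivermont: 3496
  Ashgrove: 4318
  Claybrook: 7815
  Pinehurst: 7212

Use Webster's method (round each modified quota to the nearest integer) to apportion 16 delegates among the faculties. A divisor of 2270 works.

With modified divisor 2270: modified quotas Fernley 3.802, Millford 1.524, Rivermont 1.540, Ashgrove 1.902, Claybrook 3.443, Pinehurst 3.177.
Rounding to the nearest integer: Fernley 4, Millford 2, Rivermont 2, Ashgrove 2, Claybrook 3, Pinehurst 3 (total 16).

Fernley: 4, Millford: 2, Rivermont: 2, Ashgrove: 2, Claybrook: 3, Pinehurst: 3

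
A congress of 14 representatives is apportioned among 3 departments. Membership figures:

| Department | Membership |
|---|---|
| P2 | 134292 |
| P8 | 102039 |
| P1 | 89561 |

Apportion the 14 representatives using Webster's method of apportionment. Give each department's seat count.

Standard divisor 325892/14 ≈ 23278; standard quotas: P2 5.769, P8 4.383, P1 3.847.
Rounding to the nearest integer gives P2 6, P8 4, P1 4 — total 14, matching the house size, so no adjustment is needed.

P2=6, P8=4, P1=4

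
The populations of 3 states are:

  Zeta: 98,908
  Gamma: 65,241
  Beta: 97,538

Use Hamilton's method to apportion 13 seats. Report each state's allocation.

Standard divisor: 261687 ÷ 13 ≈ 20129.769.
Standard quotas: Zeta 4.9135, Gamma 3.2410, Beta 4.8455.
Lower quotas: Zeta 4, Gamma 3, Beta 4 (sum 11, leaving 2 seats).
Remainders in descending order: Zeta 0.9135, Beta 0.8455, Gamma 0.2410.
Largest remainders: Zeta, Beta receive the extra seats.

Zeta=5; Gamma=3; Beta=5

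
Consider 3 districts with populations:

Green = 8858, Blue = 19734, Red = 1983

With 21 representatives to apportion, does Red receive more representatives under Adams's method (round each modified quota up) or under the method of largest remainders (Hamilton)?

Adams

Adams: Green 6, Blue 13, Red 2.
Hamilton: Green 6, Blue 14, Red 1.
Red gets 2 under Adams and 1 under Hamilton.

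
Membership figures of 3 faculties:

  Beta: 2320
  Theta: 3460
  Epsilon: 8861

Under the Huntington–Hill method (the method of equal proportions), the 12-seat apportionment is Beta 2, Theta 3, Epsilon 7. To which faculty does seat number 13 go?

Priority for the next seat is population ÷ (√(s·(s+1))).
Priorities: Beta 947.136, Theta 998.816, Epsilon 1184.101.
Highest priority: Epsilon.

Epsilon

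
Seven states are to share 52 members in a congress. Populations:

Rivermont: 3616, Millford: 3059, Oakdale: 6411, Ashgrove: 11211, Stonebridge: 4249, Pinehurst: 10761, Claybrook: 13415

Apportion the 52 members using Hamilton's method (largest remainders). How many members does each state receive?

The standard divisor is 52722/52 ≈ 1013.885.
Standard quotas: Rivermont 3.5665, Millford 3.0171, Oakdale 6.3232, Ashgrove 11.0575, Stonebridge 4.1908, Pinehurst 10.6136, Claybrook 13.2313.
Lower quotas: Rivermont 3, Millford 3, Oakdale 6, Ashgrove 11, Stonebridge 4, Pinehurst 10, Claybrook 13 (sum 50, leaving 2 seats).
Remainders in descending order: Pinehurst 0.6136, Rivermont 0.5665, Oakdale 0.3232, Claybrook 0.2313, Stonebridge 0.1908, Ashgrove 0.0575, Millford 0.0171.
Largest remainders: Pinehurst, Rivermont receive the extra seats.

Rivermont 4, Millford 3, Oakdale 6, Ashgrove 11, Stonebridge 4, Pinehurst 11, Claybrook 13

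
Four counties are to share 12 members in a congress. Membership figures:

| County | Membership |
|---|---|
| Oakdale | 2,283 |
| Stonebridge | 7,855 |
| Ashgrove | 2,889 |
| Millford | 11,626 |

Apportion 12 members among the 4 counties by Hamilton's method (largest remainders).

The standard divisor is 24653/12 ≈ 2054.417.
Standard quotas: Oakdale 1.1113, Stonebridge 3.8235, Ashgrove 1.4062, Millford 5.6590.
Lower quotas: Oakdale 1, Stonebridge 3, Ashgrove 1, Millford 5 (sum 10, leaving 2 seats).
Remainders in descending order: Stonebridge 0.8235, Millford 0.6590, Ashgrove 0.4062, Oakdale 0.1113.
Largest remainders: Stonebridge, Millford receive the extra seats.

Oakdale=1; Stonebridge=4; Ashgrove=1; Millford=6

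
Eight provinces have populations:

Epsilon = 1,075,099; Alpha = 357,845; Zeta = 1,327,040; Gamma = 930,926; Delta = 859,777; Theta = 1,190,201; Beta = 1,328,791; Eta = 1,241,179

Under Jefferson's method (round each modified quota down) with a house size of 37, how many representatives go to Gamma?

Standard divisor 8310858/37 ≈ 224617.784; standard quotas: Epsilon 4.786, Alpha 1.593, Zeta 5.908, Gamma 4.144, Delta 3.828, Theta 5.299, Beta 5.916, Eta 5.526.
Rounding down gives 4, 1, 5, 4, 3, 5, 5, 5 = 32 seats, so the divisor must be adjusted.
With modified divisor 202600: modified quotas Epsilon 5.307, Alpha 1.766, Zeta 6.550, Gamma 4.595, Delta 4.244, Theta 5.875, Beta 6.559, Eta 6.126.
Rounding down: Epsilon 5, Alpha 1, Zeta 6, Gamma 4, Delta 4, Theta 5, Beta 6, Eta 6 (total 37).
Gamma receives 4.

4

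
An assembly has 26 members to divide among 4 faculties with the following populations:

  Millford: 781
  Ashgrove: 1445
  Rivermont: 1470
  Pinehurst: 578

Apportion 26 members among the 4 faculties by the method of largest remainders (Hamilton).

Standard divisor: 4274 ÷ 26 ≈ 164.385.
Standard quotas: Millford 4.751, Ashgrove 8.790, Rivermont 8.942, Pinehurst 3.516.
Lower quotas: Millford 4, Ashgrove 8, Rivermont 8, Pinehurst 3 (sum 23, leaving 3 seats).
Remainders in descending order: Rivermont 0.942, Ashgrove 0.790, Millford 0.751, Pinehurst 0.516.
The surplus seats go to Rivermont, Ashgrove, Millford.

Millford 5, Ashgrove 9, Rivermont 9, Pinehurst 3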